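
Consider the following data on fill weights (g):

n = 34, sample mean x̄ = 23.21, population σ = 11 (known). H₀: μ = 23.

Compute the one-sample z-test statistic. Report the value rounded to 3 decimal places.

SE = σ/√n = 11/√34 = 1.8865
z = (x̄−μ₀)/SE = (23.21−23)/1.8865 = 0.1113

test statistic = 0.111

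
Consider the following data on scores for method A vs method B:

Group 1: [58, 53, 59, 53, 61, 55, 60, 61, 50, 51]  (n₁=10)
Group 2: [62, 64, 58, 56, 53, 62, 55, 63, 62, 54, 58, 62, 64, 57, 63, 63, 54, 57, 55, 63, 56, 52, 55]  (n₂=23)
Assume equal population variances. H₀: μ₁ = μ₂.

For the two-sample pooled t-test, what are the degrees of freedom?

degrees of freedom = 31

df = n₁ + n₂ − 2 = 10 + 23 − 2 = 31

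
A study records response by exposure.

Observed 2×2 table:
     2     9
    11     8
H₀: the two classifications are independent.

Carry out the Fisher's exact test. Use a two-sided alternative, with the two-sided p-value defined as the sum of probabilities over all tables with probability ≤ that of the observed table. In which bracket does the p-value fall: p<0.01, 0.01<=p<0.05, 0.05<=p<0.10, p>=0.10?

p-value bracket: 0.05<=p<0.10

Margins: r₁=11, r₂=19, c₁=13, c₂=17, n=30
p_obs = C(11,2)·C(19,11)/C(30,13); sum pmf over tables with pmf ≤ p_obs
p-value (two-sided) = 0.05746
→ bracket: 0.05<=p<0.10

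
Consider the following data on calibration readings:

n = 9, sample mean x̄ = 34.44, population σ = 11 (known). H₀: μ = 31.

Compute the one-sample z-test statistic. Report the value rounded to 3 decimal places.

SE = σ/√n = 11/√9 = 3.6667
z = (x̄−μ₀)/SE = (34.44−31)/3.6667 = 0.9382

test statistic = 0.938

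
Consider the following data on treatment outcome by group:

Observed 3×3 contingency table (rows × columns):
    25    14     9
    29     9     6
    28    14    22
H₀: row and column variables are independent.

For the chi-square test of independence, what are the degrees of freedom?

degrees of freedom = 4

df = (r−1)(c−1) = (3−1)·(3−1) = 4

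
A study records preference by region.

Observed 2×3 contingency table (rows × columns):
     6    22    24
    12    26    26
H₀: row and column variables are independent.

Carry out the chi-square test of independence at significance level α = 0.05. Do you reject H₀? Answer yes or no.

reject H₀: no

Row totals [52, 64], col totals [18, 48, 50], n=116
χ² = (6−8.07)²/8.07 + (22−21.52)²/21.52 + (24−22.41)²/22.41 + (12−9.93)²/9.93 + (26−26.48)²/26.48 + (26−27.59)²/27.59 = 1.1846
df = 2
p-value (upper-tail) = 0.55305
At α=0.05: p ≥ α → fail to reject H₀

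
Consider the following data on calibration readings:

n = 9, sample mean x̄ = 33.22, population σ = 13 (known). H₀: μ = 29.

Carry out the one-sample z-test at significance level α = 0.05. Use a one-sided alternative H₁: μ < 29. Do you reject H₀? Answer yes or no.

SE = σ/√n = 13/√9 = 4.3333
z = (x̄−μ₀)/SE = (33.22−29)/4.3333 = 0.9738
p-value (one-sided, H₁ less) = 0.83493
At α=0.05: p ≥ α → fail to reject H₀

reject H₀: no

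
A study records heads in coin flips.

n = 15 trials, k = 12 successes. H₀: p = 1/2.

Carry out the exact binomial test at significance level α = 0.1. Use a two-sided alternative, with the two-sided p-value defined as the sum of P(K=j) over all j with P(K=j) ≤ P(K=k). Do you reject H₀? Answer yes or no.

reject H₀: yes

Exact binomial: n=15, k=12, p₀=1/2=0.5000
P(X=j) = C(n,j)·p₀^j·(1−p₀)^(n−j); p = Σ P(X=j) over j with P(X=j) ≤ P(X=12)
p-value (two-sided) = 0.03516
At α=0.1: p < α → reject H₀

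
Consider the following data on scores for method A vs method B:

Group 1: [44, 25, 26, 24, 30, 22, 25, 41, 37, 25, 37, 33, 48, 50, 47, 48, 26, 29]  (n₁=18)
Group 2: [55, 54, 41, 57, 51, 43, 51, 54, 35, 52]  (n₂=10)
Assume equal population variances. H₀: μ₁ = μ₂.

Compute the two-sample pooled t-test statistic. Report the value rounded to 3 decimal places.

test statistic = -4.236

x̄₁=34.278, s₁=9.821, n₁=18
x̄₂=49.300, s₂=7.166, n₂=10
s_p² = [17·9.821² + 9·7.166²]/26 = 80.8350
SE = √(s_p²·(1/18+1/10)) = 3.5460
t = (34.278−49.300)/3.5460 = -4.2363
df = 26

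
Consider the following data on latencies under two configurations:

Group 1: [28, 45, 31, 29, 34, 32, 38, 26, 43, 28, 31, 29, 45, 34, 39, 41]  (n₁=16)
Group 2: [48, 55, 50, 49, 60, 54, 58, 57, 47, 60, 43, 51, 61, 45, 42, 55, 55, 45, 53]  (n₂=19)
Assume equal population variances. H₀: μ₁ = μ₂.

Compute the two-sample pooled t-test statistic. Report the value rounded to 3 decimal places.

x̄₁=34.562, s₁=6.408, n₁=16
x̄₂=52.000, s₂=5.944, n₂=19
s_p² = [15·6.408² + 18·5.944²]/33 = 37.9375
SE = √(s_p²·(1/16+1/19)) = 2.0899
t = (34.562−52.000)/2.0899 = -8.3436
df = 33

test statistic = -8.344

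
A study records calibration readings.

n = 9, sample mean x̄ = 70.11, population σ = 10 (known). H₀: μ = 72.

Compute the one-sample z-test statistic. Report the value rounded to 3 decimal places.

SE = σ/√n = 10/√9 = 3.3333
z = (x̄−μ₀)/SE = (70.11−72)/3.3333 = -0.5670

test statistic = -0.567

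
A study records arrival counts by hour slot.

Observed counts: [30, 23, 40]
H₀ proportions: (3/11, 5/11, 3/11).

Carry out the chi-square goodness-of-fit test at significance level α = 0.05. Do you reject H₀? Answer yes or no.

reject H₀: yes

n = 93; E_i = n·p_i = [25.36, 42.27, 25.36]
χ² = (30−25.36)²/25.36 + (23−42.27)²/42.27 + (40−25.36)²/25.36 = 18.0803
df = 2
p-value (upper-tail) = 0.00012
At α=0.05: p < α → reject H₀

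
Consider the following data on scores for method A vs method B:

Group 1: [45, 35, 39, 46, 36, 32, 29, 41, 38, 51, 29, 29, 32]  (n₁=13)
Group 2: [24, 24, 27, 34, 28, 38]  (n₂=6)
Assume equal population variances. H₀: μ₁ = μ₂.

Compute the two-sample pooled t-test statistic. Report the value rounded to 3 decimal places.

x̄₁=37.077, s₁=7.123, n₁=13
x̄₂=29.167, s₂=5.672, n₂=6
s_p² = [12·7.123² + 5·5.672²]/17 = 45.2798
SE = √(s_p²·(1/13+1/6)) = 3.3211
t = (37.077−29.167)/3.3211 = 2.3818
df = 17

test statistic = 2.382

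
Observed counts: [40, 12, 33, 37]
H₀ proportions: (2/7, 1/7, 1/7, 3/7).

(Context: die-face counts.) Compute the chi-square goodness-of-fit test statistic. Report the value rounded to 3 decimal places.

n = 122; E_i = n·p_i = [34.86, 17.43, 17.43, 52.29]
χ² = (40−34.86)²/34.86 + (12−17.43)²/17.43 + (33−17.43)²/17.43 + (37−52.29)²/52.29 = 20.8306
df = 3

test statistic = 20.831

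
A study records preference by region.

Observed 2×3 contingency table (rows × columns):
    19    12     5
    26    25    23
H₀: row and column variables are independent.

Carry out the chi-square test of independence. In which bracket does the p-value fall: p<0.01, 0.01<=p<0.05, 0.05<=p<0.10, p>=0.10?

p-value bracket: 0.05<=p<0.10

Row totals [36, 74], col totals [45, 37, 28], n=110
χ² = (19−14.73)²/14.73 + (12−12.11)²/12.11 + (5−9.16)²/9.16 + (26−30.27)²/30.27 + (25−24.89)²/24.89 + (23−18.84)²/18.84 = 4.6563
df = 2
p-value (upper-tail) = 0.09748
→ bracket: 0.05<=p<0.10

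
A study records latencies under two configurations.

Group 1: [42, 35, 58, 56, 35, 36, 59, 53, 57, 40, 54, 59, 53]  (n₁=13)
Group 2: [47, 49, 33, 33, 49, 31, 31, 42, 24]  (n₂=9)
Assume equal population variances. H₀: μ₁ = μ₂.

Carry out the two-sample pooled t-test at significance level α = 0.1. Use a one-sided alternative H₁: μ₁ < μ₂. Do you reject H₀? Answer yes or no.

reject H₀: no

x̄₁=49.000, s₁=9.755, n₁=13
x̄₂=37.667, s₂=9.233, n₂=9
s_p² = [12·9.755² + 8·9.233²]/20 = 91.2000
SE = √(s_p²·(1/13+1/9)) = 4.1411
t = (49.000−37.667)/4.1411 = 2.7368
df = 20
p-value (one-sided, H₁ less) = 0.99364
At α=0.1: p ≥ α → fail to reject H₀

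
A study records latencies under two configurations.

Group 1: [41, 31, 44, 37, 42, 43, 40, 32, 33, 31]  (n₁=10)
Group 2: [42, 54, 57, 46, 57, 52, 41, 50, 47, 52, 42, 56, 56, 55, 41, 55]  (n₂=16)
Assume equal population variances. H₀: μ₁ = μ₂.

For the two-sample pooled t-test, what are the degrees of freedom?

degrees of freedom = 24

df = n₁ + n₂ − 2 = 10 + 16 − 2 = 24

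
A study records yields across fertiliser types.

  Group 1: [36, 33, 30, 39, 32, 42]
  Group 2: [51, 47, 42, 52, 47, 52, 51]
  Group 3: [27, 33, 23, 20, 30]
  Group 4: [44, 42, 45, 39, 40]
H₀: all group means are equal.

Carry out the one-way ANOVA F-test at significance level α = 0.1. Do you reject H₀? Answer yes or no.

reject H₀: yes

Group means [35.33, 48.86, 26.60, 42.00], grand mean 39.000
SSB = Σnᵢ(x̄ᵢ−x̄)² = 1574.610; SSW = ΣΣ(x−x̄ᵢ)² = 321.390
MSB = 1574.610/3 = 524.8698; MSW = 321.390/19 = 16.9153
F = MSB/MSW = 31.0293
df = (3, 19)
p-value (upper-tail) = 0.00000
At α=0.1: p < α → reject H₀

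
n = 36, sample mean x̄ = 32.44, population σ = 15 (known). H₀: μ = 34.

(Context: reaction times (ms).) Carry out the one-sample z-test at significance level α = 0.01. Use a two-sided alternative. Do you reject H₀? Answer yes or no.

SE = σ/√n = 15/√36 = 2.5000
z = (x̄−μ₀)/SE = (32.44−34)/2.5000 = -0.6240
p-value (two-sided) = 0.53263
At α=0.01: p ≥ α → fail to reject H₀

reject H₀: no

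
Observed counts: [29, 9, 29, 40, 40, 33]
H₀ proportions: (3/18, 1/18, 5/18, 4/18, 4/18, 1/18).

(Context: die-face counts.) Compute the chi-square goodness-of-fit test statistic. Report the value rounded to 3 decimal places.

test statistic = 61.853

n = 180; E_i = n·p_i = [30.00, 10.00, 50.00, 40.00, 40.00, 10.00]
χ² = (29−30.00)²/30.00 + (9−10.00)²/10.00 + (29−50.00)²/50.00 + (40−40.00)²/40.00 + (40−40.00)²/40.00 + (33−10.00)²/10.00 = 61.8533
df = 5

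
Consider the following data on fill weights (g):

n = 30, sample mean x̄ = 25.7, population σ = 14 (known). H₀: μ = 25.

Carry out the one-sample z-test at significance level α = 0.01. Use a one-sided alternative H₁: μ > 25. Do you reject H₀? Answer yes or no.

SE = σ/√n = 14/√30 = 2.5560
z = (x̄−μ₀)/SE = (25.7−25)/2.5560 = 0.2739
p-value (one-sided, H₁ greater) = 0.39210
At α=0.01: p ≥ α → fail to reject H₀

reject H₀: no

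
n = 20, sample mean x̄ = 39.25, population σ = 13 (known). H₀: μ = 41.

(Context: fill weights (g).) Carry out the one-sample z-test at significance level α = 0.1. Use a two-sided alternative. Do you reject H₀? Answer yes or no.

reject H₀: no

SE = σ/√n = 13/√20 = 2.9069
z = (x̄−μ₀)/SE = (39.25−41)/2.9069 = -0.6020
p-value (two-sided) = 0.54716
At α=0.1: p ≥ α → fail to reject H₀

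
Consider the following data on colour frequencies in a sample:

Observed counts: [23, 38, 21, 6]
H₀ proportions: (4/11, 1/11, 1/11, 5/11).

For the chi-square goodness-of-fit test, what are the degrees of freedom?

df = k − 1 = 4 − 1 = 3

degrees of freedom = 3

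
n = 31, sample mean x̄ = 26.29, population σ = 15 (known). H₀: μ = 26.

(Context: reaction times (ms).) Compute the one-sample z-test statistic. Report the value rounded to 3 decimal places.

test statistic = 0.108

SE = σ/√n = 15/√31 = 2.6941
z = (x̄−μ₀)/SE = (26.29−26)/2.6941 = 0.1076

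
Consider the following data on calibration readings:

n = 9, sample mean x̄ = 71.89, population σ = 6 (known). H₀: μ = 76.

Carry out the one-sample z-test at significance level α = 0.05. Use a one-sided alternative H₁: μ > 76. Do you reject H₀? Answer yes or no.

SE = σ/√n = 6/√9 = 2.0000
z = (x̄−μ₀)/SE = (71.89−76)/2.0000 = -2.0550
p-value (one-sided, H₁ greater) = 0.98006
At α=0.05: p ≥ α → fail to reject H₀

reject H₀: no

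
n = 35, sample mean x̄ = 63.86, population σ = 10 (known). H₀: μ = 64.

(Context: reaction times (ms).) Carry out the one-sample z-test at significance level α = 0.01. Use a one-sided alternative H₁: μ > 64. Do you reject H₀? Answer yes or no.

SE = σ/√n = 10/√35 = 1.6903
z = (x̄−μ₀)/SE = (63.86−64)/1.6903 = -0.0828
p-value (one-sided, H₁ greater) = 0.53300
At α=0.01: p ≥ α → fail to reject H₀

reject H₀: no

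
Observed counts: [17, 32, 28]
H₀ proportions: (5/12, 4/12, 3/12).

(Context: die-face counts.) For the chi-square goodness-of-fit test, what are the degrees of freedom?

degrees of freedom = 2

df = k − 1 = 3 − 1 = 2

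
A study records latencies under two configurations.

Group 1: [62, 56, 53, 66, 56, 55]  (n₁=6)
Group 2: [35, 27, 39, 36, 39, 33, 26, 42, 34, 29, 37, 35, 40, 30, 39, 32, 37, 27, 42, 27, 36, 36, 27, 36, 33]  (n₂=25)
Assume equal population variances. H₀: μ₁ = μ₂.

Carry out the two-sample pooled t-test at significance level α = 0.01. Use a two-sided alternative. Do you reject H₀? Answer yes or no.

x̄₁=58.000, s₁=4.940, n₁=6
x̄₂=34.160, s₂=4.922, n₂=25
s_p² = [5·4.940² + 24·4.922²]/29 = 24.2538
SE = √(s_p²·(1/6+1/25)) = 2.2389
t = (58.000−34.160)/2.2389 = 10.6483
df = 29
p-value (two-sided) = 0.00000
At α=0.01: p < α → reject H₀

reject H₀: yes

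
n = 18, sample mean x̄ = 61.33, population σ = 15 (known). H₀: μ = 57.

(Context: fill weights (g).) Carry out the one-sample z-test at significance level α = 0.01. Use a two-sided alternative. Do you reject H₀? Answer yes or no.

SE = σ/√n = 15/√18 = 3.5355
z = (x̄−μ₀)/SE = (61.33−57)/3.5355 = 1.2247
p-value (two-sided) = 0.22068
At α=0.01: p ≥ α → fail to reject H₀

reject H₀: no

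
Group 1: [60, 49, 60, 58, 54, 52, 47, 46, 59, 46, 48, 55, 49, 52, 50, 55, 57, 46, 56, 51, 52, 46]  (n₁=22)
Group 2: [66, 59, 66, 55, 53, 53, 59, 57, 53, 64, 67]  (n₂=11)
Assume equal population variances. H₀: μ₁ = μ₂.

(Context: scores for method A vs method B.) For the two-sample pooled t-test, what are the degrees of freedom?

degrees of freedom = 31

df = n₁ + n₂ − 2 = 22 + 11 − 2 = 31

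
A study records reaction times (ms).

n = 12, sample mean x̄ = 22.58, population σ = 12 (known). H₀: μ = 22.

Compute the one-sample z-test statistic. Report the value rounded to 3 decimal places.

test statistic = 0.167

SE = σ/√n = 12/√12 = 3.4641
z = (x̄−μ₀)/SE = (22.58−22)/3.4641 = 0.1674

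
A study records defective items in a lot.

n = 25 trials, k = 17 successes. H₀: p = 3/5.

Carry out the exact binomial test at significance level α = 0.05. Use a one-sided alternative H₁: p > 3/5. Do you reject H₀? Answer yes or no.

Exact binomial: n=25, k=17, p₀=3/5=0.6000
P(X≥17) from Σ C(n,i)·p₀^i·(1−p₀)^(n−i)
p-value (one-sided, H₁ greater) = 0.27353
At α=0.05: p ≥ α → fail to reject H₀

reject H₀: no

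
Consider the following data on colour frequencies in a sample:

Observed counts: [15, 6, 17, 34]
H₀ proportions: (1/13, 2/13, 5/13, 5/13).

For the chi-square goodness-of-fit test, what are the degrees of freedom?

degrees of freedom = 3

df = k − 1 = 4 − 1 = 3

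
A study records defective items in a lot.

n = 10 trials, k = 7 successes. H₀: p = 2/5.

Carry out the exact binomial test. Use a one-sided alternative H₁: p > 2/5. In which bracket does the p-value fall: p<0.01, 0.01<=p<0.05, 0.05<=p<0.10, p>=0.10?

p-value bracket: 0.05<=p<0.10

Exact binomial: n=10, k=7, p₀=2/5=0.4000
P(X≥7) from Σ C(n,i)·p₀^i·(1−p₀)^(n−i)
p-value (one-sided, H₁ greater) = 0.05476
→ bracket: 0.05<=p<0.10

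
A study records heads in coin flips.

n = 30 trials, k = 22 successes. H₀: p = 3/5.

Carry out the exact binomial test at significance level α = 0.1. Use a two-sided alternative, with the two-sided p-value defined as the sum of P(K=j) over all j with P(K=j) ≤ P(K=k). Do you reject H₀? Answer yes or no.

reject H₀: no

Exact binomial: n=30, k=22, p₀=3/5=0.6000
P(X=j) = C(n,j)·p₀^j·(1−p₀)^(n−j); p = Σ P(X=j) over j with P(X=j) ≤ P(X=22)
p-value (two-sided) = 0.19107
At α=0.1: p ≥ α → fail to reject H₀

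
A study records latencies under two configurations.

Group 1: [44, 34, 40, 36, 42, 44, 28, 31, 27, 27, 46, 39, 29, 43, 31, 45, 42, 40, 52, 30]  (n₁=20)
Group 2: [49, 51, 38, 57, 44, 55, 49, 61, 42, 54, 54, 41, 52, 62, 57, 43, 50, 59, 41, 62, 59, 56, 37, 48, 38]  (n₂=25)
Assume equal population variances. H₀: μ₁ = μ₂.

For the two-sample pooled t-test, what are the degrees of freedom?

df = n₁ + n₂ − 2 = 20 + 25 − 2 = 43

degrees of freedom = 43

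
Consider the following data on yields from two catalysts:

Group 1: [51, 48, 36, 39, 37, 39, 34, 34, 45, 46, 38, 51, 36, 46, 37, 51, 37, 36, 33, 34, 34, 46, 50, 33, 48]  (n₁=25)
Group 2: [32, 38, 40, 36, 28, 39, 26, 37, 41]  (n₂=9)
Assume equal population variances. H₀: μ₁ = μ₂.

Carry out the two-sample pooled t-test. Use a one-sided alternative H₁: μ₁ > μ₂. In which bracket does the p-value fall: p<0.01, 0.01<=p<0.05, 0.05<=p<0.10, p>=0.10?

p-value bracket: 0.01<=p<0.05

x̄₁=40.760, s₁=6.559, n₁=25
x̄₂=35.222, s₂=5.357, n₂=9
s_p² = [24·6.559² + 8·5.357²]/32 = 39.4411
SE = √(s_p²·(1/25+1/9)) = 2.4413
t = (40.760−35.222)/2.4413 = 2.2684
df = 32
p-value (one-sided, H₁ greater) = 0.01510
→ bracket: 0.01<=p<0.05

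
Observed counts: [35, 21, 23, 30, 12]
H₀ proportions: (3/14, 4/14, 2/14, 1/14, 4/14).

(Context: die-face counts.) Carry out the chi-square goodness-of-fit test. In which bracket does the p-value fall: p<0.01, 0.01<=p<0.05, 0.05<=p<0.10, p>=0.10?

p-value bracket: p<0.01

n = 121; E_i = n·p_i = [25.93, 34.57, 17.29, 8.64, 34.57]
χ² = (35−25.93)²/25.93 + (21−34.57)²/34.57 + (23−17.29)²/17.29 + (30−8.64)²/8.64 + (12−34.57)²/34.57 = 77.9022
df = 4
p-value (upper-tail) = 0.00000
→ bracket: p<0.01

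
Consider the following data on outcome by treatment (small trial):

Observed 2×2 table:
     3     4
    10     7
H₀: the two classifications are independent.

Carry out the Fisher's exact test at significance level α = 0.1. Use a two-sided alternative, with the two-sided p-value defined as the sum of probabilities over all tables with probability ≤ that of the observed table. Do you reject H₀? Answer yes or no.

Margins: r₁=7, r₂=17, c₁=13, c₂=11, n=24
p_obs = C(7,3)·C(17,10)/C(24,13); sum pmf over tables with pmf ≤ p_obs
p-value (two-sided) = 0.65913
At α=0.1: p ≥ α → fail to reject H₀

reject H₀: no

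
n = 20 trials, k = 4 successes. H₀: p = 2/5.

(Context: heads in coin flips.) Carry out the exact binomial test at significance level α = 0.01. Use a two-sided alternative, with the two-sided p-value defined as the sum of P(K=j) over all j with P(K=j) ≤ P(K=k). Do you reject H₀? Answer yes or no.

reject H₀: no

Exact binomial: n=20, k=4, p₀=2/5=0.4000
P(X=j) = C(n,j)·p₀^j·(1−p₀)^(n−j); p = Σ P(X=j) over j with P(X=j) ≤ P(X=4)
p-value (two-sided) = 0.07198
At α=0.01: p ≥ α → fail to reject H₀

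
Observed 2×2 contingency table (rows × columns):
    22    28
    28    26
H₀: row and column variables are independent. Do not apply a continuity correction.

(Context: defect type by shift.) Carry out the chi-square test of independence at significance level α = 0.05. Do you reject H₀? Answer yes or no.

reject H₀: no

Row totals [50, 54], col totals [50, 54], n=104
χ² = (22−24.04)²/24.04 + (28−25.96)²/25.96 + (28−25.96)²/25.96 + (26−28.04)²/28.04 = 0.6412
df = 1
p-value (upper-tail) = 0.42329
At α=0.05: p ≥ α → fail to reject H₀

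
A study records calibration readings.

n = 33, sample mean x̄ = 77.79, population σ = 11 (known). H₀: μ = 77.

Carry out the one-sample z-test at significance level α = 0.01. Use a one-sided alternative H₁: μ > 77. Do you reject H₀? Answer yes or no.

SE = σ/√n = 11/√33 = 1.9149
z = (x̄−μ₀)/SE = (77.79−77)/1.9149 = 0.4126
p-value (one-sided, H₁ greater) = 0.33996
At α=0.01: p ≥ α → fail to reject H₀

reject H₀: no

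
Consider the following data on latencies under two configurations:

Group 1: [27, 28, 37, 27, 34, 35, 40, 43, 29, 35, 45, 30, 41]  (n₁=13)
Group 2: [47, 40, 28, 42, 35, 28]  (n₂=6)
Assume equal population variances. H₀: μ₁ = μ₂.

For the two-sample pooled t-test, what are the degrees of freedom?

df = n₁ + n₂ − 2 = 13 + 6 − 2 = 17

degrees of freedom = 17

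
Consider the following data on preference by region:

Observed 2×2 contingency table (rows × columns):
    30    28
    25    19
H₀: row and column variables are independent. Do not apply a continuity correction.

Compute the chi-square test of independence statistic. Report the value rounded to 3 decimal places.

test statistic = 0.261

Row totals [58, 44], col totals [55, 47], n=102
χ² = (30−31.27)²/31.27 + (28−26.73)²/26.73 + (25−23.73)²/23.73 + (19−20.27)²/20.27 = 0.2613
df = 1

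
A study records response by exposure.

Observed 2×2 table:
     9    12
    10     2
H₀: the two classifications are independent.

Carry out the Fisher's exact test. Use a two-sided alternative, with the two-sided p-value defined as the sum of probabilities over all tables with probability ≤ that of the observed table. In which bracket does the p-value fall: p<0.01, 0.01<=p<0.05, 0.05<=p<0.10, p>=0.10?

Margins: r₁=21, r₂=12, c₁=19, c₂=14, n=33
p_obs = C(21,9)·C(12,10)/C(33,19); sum pmf over tables with pmf ≤ p_obs
p-value (two-sided) = 0.03279
→ bracket: 0.01<=p<0.05

p-value bracket: 0.01<=p<0.05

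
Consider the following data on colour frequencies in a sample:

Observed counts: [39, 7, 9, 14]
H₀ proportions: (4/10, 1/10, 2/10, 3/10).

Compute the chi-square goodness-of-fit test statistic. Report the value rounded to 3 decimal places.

test statistic = 8.548

n = 69; E_i = n·p_i = [27.60, 6.90, 13.80, 20.70]
χ² = (39−27.60)²/27.60 + (7−6.90)²/6.90 + (9−13.80)²/13.80 + (14−20.70)²/20.70 = 8.5483
df = 3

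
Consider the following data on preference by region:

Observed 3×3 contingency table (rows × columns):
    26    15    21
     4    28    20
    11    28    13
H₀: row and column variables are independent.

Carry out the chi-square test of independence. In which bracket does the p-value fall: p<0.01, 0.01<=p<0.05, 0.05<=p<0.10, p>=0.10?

Row totals [62, 52, 52], col totals [41, 71, 54], n=166
χ² = (26−15.31)²/15.31 + (15−26.52)²/26.52 + (21−20.17)²/20.17 + (4−12.84)²/12.84 + (28−22.24)²/22.24 + (20−16.92)²/16.92 + (11−12.84)²/12.84 + (28−22.24)²/22.24 + (13−16.92)²/16.92 = 23.3001
df = 4
p-value (upper-tail) = 0.00011
→ bracket: p<0.01

p-value bracket: p<0.01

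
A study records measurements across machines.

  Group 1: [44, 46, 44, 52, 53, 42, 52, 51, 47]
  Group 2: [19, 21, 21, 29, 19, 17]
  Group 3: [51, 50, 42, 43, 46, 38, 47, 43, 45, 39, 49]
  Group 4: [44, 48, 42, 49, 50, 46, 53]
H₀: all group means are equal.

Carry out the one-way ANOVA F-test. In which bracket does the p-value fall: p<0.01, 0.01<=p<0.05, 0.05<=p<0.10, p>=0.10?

Group means [47.89, 21.00, 44.82, 47.43], grand mean 41.879
SSB = Σnᵢ(x̄ᵢ−x̄)² = 3251.276; SSW = ΣΣ(x−x̄ᵢ)² = 494.240
MSB = 3251.276/3 = 1083.7585; MSW = 494.240/29 = 17.0427
F = MSB/MSW = 63.5906
df = (3, 29)
p-value (upper-tail) = 0.00000
→ bracket: p<0.01

p-value bracket: p<0.01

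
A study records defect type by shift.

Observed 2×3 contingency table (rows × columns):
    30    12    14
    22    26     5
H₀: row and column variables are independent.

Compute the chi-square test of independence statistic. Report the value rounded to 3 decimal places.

Row totals [56, 53], col totals [52, 38, 19], n=109
χ² = (30−26.72)²/26.72 + (12−19.52)²/19.52 + (14−9.76)²/9.76 + (22−25.28)²/25.28 + (26−18.48)²/18.48 + (5−9.24)²/9.24 = 10.5773
df = 2

test statistic = 10.577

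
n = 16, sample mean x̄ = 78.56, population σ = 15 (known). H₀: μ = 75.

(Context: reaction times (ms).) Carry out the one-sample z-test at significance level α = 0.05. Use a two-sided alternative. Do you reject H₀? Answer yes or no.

SE = σ/√n = 15/√16 = 3.7500
z = (x̄−μ₀)/SE = (78.56−75)/3.7500 = 0.9493
p-value (two-sided) = 0.34245
At α=0.05: p ≥ α → fail to reject H₀

reject H₀: no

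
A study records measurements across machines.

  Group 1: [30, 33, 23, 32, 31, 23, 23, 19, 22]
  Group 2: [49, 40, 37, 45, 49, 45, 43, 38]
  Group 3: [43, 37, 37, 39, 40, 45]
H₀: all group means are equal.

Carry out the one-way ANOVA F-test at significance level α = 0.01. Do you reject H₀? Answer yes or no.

Group means [26.22, 43.25, 40.17], grand mean 35.783
SSB = Σnᵢ(x̄ᵢ−x̄)² = 1384.024; SSW = ΣΣ(x−x̄ᵢ)² = 419.889
MSB = 1384.024/2 = 692.0121; MSW = 419.889/20 = 20.9944
F = MSB/MSW = 32.9617
df = (2, 20)
p-value (upper-tail) = 0.00000
At α=0.01: p < α → reject H₀

reject H₀: yes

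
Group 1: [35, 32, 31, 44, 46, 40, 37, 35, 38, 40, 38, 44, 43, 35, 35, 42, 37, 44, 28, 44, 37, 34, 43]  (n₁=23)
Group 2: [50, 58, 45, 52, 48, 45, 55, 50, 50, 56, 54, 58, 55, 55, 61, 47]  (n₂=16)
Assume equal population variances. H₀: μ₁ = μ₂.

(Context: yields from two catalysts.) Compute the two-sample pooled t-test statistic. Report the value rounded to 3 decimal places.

test statistic = -8.940

x̄₁=38.348, s₁=4.858, n₁=23
x̄₂=52.438, s₂=4.816, n₂=16
s_p² = [22·4.858² + 15·4.816²]/37 = 23.4366
SE = √(s_p²·(1/23+1/16)) = 1.5760
t = (38.348−52.438)/1.5760 = -8.9402
df = 37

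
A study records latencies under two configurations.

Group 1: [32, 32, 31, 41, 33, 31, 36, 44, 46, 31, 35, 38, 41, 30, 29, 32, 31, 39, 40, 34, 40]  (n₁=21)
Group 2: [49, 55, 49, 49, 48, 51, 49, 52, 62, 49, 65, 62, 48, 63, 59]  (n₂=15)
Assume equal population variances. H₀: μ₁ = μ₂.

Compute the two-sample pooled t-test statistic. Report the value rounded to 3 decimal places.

test statistic = -9.755

x̄₁=35.524, s₁=5.006, n₁=21
x̄₂=54.000, s₂=6.358, n₂=15
s_p² = [20·5.006² + 14·6.358²]/34 = 31.3894
SE = √(s_p²·(1/21+1/15)) = 1.8940
t = (35.524−54.000)/1.8940 = -9.7550
df = 34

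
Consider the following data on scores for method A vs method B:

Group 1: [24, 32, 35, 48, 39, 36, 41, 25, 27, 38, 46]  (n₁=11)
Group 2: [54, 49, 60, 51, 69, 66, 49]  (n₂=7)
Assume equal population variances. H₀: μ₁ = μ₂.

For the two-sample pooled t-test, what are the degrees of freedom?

df = n₁ + n₂ − 2 = 11 + 7 − 2 = 16

degrees of freedom = 16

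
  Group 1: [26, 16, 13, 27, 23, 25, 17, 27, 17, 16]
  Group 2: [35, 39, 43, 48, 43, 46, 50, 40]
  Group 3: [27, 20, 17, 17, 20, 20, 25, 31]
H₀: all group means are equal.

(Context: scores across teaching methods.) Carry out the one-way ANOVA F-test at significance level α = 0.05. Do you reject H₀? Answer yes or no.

Group means [20.70, 43.00, 22.12], grand mean 28.000
SSB = Σnᵢ(x̄ᵢ−x̄)² = 2609.025; SSW = ΣΣ(x−x̄ᵢ)² = 610.975
MSB = 2609.025/2 = 1304.5125; MSW = 610.975/23 = 26.5641
F = MSB/MSW = 49.1080
df = (2, 23)
p-value (upper-tail) = 0.00000
At α=0.05: p < α → reject H₀

reject H₀: yes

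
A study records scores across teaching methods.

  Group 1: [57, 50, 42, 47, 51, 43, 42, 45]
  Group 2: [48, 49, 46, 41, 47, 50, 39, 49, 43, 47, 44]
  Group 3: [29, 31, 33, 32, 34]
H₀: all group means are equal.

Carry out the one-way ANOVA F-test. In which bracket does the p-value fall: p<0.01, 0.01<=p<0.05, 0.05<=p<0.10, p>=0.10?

p-value bracket: p<0.01

Group means [47.12, 45.73, 31.80], grand mean 43.292
SSB = Σnᵢ(x̄ᵢ−x̄)² = 843.102; SSW = ΣΣ(x−x̄ᵢ)² = 335.857
MSB = 843.102/2 = 421.5508; MSW = 335.857/21 = 15.9932
F = MSB/MSW = 26.3582
df = (2, 21)
p-value (upper-tail) = 0.00000
→ bracket: p<0.01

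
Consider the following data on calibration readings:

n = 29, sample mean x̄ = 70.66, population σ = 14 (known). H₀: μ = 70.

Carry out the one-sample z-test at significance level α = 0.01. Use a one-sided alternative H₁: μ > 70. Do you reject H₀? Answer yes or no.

reject H₀: no

SE = σ/√n = 14/√29 = 2.5997
z = (x̄−μ₀)/SE = (70.66−70)/2.5997 = 0.2539
p-value (one-sided, H₁ greater) = 0.39980
At α=0.01: p ≥ α → fail to reject H₀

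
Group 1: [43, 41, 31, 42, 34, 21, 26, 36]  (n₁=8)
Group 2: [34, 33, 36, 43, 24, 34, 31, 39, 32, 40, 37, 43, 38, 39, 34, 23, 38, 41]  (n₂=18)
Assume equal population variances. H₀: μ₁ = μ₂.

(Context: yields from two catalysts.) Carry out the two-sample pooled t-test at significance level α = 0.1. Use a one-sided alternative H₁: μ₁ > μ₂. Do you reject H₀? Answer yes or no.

reject H₀: no

x̄₁=34.250, s₁=7.924, n₁=8
x̄₂=35.500, s₂=5.618, n₂=18
s_p² = [7·7.924² + 17·5.618²]/24 = 40.6667
SE = √(s_p²·(1/8+1/18)) = 2.7097
t = (34.250−35.500)/2.7097 = -0.4613
df = 24
p-value (one-sided, H₁ greater) = 0.67563
At α=0.1: p ≥ α → fail to reject H₀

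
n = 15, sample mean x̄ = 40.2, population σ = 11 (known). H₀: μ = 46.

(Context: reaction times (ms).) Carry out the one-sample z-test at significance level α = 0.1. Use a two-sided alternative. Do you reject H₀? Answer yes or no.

SE = σ/√n = 11/√15 = 2.8402
z = (x̄−μ₀)/SE = (40.2−46)/2.8402 = -2.0421
p-value (two-sided) = 0.04114
At α=0.1: p < α → reject H₀

reject H₀: yes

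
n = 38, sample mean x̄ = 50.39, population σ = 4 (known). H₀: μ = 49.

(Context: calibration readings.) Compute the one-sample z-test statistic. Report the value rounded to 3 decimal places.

SE = σ/√n = 4/√38 = 0.6489
z = (x̄−μ₀)/SE = (50.39−49)/0.6489 = 2.1421

test statistic = 2.142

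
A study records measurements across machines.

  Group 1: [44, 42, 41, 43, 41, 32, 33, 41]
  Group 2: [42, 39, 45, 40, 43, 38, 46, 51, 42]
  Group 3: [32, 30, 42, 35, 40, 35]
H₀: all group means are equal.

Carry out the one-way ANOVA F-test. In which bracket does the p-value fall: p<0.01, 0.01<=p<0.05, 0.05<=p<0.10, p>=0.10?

Group means [39.62, 42.89, 35.67], grand mean 39.870
SSB = Σnᵢ(x̄ᵢ−x̄)² = 188.511; SSW = ΣΣ(x−x̄ᵢ)² = 378.097
MSB = 188.511/2 = 94.2557; MSW = 378.097/20 = 18.9049
F = MSB/MSW = 4.9858
df = (2, 20)
p-value (upper-tail) = 0.01751
→ bracket: 0.01<=p<0.05

p-value bracket: 0.01<=p<0.05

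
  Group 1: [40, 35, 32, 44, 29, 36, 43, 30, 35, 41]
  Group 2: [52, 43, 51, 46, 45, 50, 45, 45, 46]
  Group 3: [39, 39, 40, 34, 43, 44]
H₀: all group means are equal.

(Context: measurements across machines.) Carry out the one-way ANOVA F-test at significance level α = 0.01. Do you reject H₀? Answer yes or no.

Group means [36.50, 47.00, 39.83], grand mean 41.080
SSB = Σnᵢ(x̄ᵢ−x̄)² = 534.507; SSW = ΣΣ(x−x̄ᵢ)² = 397.333
MSB = 534.507/2 = 267.2533; MSW = 397.333/22 = 18.0606
F = MSB/MSW = 14.7976
df = (2, 22)
p-value (upper-tail) = 0.00008
At α=0.01: p < α → reject H₀

reject H₀: yes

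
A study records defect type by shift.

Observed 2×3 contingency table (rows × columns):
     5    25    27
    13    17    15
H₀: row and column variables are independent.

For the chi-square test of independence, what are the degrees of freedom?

df = (r−1)(c−1) = (2−1)·(3−1) = 2

degrees of freedom = 2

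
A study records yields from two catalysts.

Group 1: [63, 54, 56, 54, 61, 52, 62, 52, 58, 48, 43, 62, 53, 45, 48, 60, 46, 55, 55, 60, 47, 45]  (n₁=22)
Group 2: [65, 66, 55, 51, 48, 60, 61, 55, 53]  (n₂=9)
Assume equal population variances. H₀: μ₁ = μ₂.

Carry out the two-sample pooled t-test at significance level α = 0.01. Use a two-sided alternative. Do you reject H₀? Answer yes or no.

reject H₀: no

x̄₁=53.591, s₁=6.269, n₁=22
x̄₂=57.111, s₂=6.234, n₂=9
s_p² = [21·6.269² + 8·6.234²]/29 = 39.1796
SE = √(s_p²·(1/22+1/9)) = 2.4767
t = (53.591−57.111)/2.4767 = -1.4213
df = 29
p-value (two-sided) = 0.16589
At α=0.01: p ≥ α → fail to reject H₀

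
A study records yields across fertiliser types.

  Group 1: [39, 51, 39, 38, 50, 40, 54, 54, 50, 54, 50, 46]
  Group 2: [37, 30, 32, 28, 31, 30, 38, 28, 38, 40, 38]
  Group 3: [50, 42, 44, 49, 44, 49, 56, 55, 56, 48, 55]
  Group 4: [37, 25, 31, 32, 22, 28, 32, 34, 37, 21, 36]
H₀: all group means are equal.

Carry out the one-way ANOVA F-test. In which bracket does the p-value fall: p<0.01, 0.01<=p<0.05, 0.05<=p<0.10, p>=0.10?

p-value bracket: p<0.01

Group means [47.08, 33.64, 49.82, 30.45], grand mean 40.400
SSB = Σnᵢ(x̄ᵢ−x̄)² = 3102.974; SSW = ΣΣ(x−x̄ᵢ)² = 1251.826
MSB = 3102.974/3 = 1034.3247; MSW = 1251.826/41 = 30.5323
F = MSB/MSW = 33.8764
df = (3, 41)
p-value (upper-tail) = 0.00000
→ bracket: p<0.01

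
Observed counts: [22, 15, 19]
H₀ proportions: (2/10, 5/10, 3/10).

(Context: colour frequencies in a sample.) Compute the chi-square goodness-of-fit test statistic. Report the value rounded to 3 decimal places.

n = 56; E_i = n·p_i = [11.20, 28.00, 16.80]
χ² = (22−11.20)²/11.20 + (15−28.00)²/28.00 + (19−16.80)²/16.80 = 16.7381
df = 2

test statistic = 16.738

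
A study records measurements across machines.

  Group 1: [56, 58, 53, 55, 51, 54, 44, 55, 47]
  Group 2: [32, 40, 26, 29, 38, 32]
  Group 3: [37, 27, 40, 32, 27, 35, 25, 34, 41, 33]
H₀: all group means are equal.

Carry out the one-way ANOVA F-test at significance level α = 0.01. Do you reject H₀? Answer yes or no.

reject H₀: yes

Group means [52.56, 32.83, 33.10], grand mean 40.040
SSB = Σnᵢ(x̄ᵢ−x̄)² = 2203.004; SSW = ΣΣ(x−x̄ᵢ)² = 573.956
MSB = 2203.004/2 = 1101.5022; MSW = 573.956/22 = 26.0889
F = MSB/MSW = 42.2211
df = (2, 22)
p-value (upper-tail) = 0.00000
At α=0.01: p < α → reject H₀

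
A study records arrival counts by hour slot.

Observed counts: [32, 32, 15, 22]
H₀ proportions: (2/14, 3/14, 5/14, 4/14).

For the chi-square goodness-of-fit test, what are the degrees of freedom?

degrees of freedom = 3

df = k − 1 = 4 − 1 = 3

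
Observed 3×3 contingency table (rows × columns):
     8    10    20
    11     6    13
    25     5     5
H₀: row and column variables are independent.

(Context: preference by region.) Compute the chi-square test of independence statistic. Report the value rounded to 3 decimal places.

Row totals [38, 30, 35], col totals [44, 21, 38], n=103
χ² = (8−16.23)²/16.23 + (10−7.75)²/7.75 + (20−14.02)²/14.02 + (11−12.82)²/12.82 + (6−6.12)²/6.12 + (13−11.07)²/11.07 + (25−14.95)²/14.95 + (5−7.14)²/7.14 + (5−12.91)²/12.91 = 20.2198
df = 4

test statistic = 20.220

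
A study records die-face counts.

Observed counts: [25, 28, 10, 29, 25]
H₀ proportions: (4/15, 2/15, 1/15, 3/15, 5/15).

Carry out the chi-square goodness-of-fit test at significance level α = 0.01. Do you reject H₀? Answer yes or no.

reject H₀: yes

n = 117; E_i = n·p_i = [31.20, 15.60, 7.80, 23.40, 39.00]
χ² = (25−31.20)²/31.20 + (28−15.60)²/15.60 + (10−7.80)²/7.80 + (29−23.40)²/23.40 + (25−39.00)²/39.00 = 18.0748
df = 4
p-value (upper-tail) = 0.00119
At α=0.01: p < α → reject H₀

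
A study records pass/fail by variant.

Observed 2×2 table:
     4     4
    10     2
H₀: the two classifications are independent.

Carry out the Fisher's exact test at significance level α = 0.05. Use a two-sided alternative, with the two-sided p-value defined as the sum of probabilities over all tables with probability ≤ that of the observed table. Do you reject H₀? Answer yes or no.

reject H₀: no

Margins: r₁=8, r₂=12, c₁=14, c₂=6, n=20
p_obs = C(8,4)·C(12,10)/C(20,14); sum pmf over tables with pmf ≤ p_obs
p-value (two-sided) = 0.16109
At α=0.05: p ≥ α → fail to reject H₀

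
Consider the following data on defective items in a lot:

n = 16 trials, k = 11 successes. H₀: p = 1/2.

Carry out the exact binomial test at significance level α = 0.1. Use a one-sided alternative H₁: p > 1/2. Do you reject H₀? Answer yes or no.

Exact binomial: n=16, k=11, p₀=1/2=0.5000
P(X≥11) from Σ C(n,i)·p₀^i·(1−p₀)^(n−i)
p-value (one-sided, H₁ greater) = 0.10506
At α=0.1: p ≥ α → fail to reject H₀

reject H₀: no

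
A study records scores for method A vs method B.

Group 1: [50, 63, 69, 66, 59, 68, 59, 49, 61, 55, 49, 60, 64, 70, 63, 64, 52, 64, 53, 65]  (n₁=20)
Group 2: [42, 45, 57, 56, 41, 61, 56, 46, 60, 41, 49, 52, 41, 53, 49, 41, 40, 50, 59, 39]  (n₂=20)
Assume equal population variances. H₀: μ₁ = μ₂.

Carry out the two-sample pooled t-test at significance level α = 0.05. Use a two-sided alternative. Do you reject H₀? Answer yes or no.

reject H₀: yes

x̄₁=60.150, s₁=6.706, n₁=20
x̄₂=48.900, s₂=7.483, n₂=20
s_p² = [19·6.706² + 19·7.483²]/38 = 50.4829
SE = √(s_p²·(1/20+1/20)) = 2.2468
t = (60.150−48.900)/2.2468 = 5.0070
df = 38
p-value (two-sided) = 0.00001
At α=0.05: p < α → reject H₀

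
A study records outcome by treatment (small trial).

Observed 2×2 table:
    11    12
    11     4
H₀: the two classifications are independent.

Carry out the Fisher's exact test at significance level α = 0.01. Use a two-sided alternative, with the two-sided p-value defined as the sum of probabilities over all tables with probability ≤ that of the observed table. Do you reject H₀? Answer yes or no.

reject H₀: no

Margins: r₁=23, r₂=15, c₁=22, c₂=16, n=38
p_obs = C(23,11)·C(15,11)/C(38,22); sum pmf over tables with pmf ≤ p_obs
p-value (two-sided) = 0.18165
At α=0.01: p ≥ α → fail to reject H₀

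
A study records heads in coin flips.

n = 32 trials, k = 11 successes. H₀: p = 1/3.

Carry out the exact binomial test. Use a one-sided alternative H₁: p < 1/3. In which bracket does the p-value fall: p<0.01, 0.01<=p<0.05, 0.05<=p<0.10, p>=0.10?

p-value bracket: p>=0.10

Exact binomial: n=32, k=11, p₀=1/3=0.3333
P(X≤11) from Σ C(n,i)·p₀^i·(1−p₀)^(n−i)
p-value (one-sided, H₁ less) = 0.62958
→ bracket: p>=0.10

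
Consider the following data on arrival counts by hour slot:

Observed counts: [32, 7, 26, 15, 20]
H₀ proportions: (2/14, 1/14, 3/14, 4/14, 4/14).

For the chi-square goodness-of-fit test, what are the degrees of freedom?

degrees of freedom = 4

df = k − 1 = 5 − 1 = 4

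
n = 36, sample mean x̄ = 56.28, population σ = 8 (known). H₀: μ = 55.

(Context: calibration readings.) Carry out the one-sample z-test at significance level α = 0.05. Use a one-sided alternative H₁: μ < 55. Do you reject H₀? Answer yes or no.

reject H₀: no

SE = σ/√n = 8/√36 = 1.3333
z = (x̄−μ₀)/SE = (56.28−55)/1.3333 = 0.9600
p-value (one-sided, H₁ less) = 0.83147
At α=0.05: p ≥ α → fail to reject H₀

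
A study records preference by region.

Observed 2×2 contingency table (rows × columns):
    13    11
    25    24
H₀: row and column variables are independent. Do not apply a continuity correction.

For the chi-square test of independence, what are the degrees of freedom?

degrees of freedom = 1

df = (r−1)(c−1) = (2−1)·(2−1) = 1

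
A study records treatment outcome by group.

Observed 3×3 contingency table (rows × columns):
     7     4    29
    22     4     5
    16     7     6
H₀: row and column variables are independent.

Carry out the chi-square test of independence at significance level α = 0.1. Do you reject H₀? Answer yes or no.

reject H₀: yes

Row totals [40, 31, 29], col totals [45, 15, 40], n=100
χ² = (7−18.00)²/18.00 + (4−6.00)²/6.00 + (29−16.00)²/16.00 + (22−13.95)²/13.95 + (4−4.65)²/4.65 + (5−12.40)²/12.40 + (16−13.05)²/13.05 + (7−4.35)²/4.35 + (6−11.60)²/11.60 = 32.0884
df = 4
p-value (upper-tail) = 0.00000
At α=0.1: p < α → reject H₀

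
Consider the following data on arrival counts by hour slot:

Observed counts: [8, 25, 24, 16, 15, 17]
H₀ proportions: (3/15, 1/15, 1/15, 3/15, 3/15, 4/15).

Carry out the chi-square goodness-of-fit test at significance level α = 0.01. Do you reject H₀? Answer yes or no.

n = 105; E_i = n·p_i = [21.00, 7.00, 7.00, 21.00, 21.00, 28.00]
χ² = (8−21.00)²/21.00 + (25−7.00)²/7.00 + (24−7.00)²/7.00 + (16−21.00)²/21.00 + (15−21.00)²/21.00 + (17−28.00)²/28.00 = 102.8452
df = 5
p-value (upper-tail) = 0.00000
At α=0.01: p < α → reject H₀

reject H₀: yes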